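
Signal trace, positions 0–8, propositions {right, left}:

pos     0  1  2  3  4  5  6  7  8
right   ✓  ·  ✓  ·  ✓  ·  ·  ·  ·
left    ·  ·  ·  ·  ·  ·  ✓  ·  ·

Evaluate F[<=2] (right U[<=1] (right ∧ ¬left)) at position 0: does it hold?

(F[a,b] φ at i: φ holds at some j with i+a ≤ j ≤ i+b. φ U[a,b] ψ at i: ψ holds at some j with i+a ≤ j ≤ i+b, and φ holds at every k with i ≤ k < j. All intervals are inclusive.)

Yes

Check (right U[<=1] (right ∧ ¬left)) at each j in [0,2]:
  j=0: holds
  j=1: fails
  j=2: holds
Found at j=0 → formula holds.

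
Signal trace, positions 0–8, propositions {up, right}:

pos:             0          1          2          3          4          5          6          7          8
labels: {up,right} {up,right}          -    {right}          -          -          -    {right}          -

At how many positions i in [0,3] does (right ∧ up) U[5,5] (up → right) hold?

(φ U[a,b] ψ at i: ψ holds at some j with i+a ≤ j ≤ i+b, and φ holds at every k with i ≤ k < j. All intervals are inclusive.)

0

Evaluate at each i in [0,3]:
  i=0: ✗ (lhs fails at k=2 before rhs at j=5)
  i=1: ✗ (lhs fails at k=2 before rhs at j=6)
  i=2: ✗ (lhs fails at k=2 before rhs at j=7)
  i=3: ✗ (lhs fails at k=3 before rhs at j=8)
Positions where it holds: {} → 0.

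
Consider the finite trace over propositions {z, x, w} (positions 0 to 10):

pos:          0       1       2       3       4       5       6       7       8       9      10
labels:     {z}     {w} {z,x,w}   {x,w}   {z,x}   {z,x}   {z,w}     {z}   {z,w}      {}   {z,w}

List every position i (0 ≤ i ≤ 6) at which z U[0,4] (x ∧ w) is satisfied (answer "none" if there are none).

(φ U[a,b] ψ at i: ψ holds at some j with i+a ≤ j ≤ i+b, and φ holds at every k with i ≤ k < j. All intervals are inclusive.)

2, 3

Evaluate at each i in [0,6]:
  i=0: ✗ (lhs fails at k=1 before rhs at j=2)
  i=1: ✗ (lhs fails at k=1 before rhs at j=2)
  i=2: ✓ (rhs at j=2)
  i=3: ✓ (rhs at j=3)
  i=4: ✗ (no rhs in [4,8])
  i=5: ✗ (no rhs in [5,9])
  i=6: ✗ (no rhs in [6,10])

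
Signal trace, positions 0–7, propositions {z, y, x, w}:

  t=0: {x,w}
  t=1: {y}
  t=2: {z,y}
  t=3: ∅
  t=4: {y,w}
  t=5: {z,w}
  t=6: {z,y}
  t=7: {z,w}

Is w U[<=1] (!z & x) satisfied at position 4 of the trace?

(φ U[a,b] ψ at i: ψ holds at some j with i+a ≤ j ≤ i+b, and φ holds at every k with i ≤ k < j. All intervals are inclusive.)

Does not hold

Need some j in [4,5] with (!z & x), and w at every k in [4,j-1].
  j=4: (!z & x) false.
  j=5: (!z & x) false.
No j in the window works → until fails.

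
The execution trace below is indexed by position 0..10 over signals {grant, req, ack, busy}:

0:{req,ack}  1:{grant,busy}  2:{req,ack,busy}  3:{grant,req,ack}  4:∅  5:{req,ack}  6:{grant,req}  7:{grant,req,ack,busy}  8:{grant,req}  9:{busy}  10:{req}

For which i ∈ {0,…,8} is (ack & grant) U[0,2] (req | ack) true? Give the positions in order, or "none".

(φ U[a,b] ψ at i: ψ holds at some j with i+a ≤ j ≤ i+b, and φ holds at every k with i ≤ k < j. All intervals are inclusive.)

Evaluate at each i in [0,8]:
  i=0: ✓ (rhs at j=0)
  i=1: ✗ (lhs fails at k=1 before rhs at j=2)
  i=2: ✓ (rhs at j=2)
  i=3: ✓ (rhs at j=3)
  i=4: ✗ (lhs fails at k=4 before rhs at j=5)
  i=5: ✓ (rhs at j=5)
  i=6: ✓ (rhs at j=6)
  i=7: ✓ (rhs at j=7)
  i=8: ✓ (rhs at j=8)

0, 2, 3, 5, 6, 7, 8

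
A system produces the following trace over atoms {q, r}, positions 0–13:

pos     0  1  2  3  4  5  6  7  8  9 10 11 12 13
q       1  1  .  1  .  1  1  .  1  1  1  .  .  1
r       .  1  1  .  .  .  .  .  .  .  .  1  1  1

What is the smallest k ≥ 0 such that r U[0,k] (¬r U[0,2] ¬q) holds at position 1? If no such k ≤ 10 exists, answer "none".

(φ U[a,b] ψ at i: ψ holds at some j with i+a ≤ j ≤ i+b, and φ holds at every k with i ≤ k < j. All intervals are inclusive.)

Need earliest j ≥ 1 with (¬r U[0,2] ¬q), and r at every k in [1,j-1].
  j=1: rhs fails.
  j=2: rhs holds; lhs holds on [1,1]. k = 1.

1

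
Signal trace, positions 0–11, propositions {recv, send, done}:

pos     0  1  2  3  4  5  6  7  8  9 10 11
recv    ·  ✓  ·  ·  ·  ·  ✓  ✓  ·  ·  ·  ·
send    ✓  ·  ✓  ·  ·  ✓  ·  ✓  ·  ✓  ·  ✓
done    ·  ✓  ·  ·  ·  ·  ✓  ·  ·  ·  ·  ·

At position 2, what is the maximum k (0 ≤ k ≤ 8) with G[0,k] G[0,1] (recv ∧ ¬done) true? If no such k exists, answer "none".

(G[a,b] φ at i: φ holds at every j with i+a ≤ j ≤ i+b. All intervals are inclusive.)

G[0,1] (recv ∧ ¬done) must hold from j=2 onward; find where it first fails.
  j=2: fails → no k works.

none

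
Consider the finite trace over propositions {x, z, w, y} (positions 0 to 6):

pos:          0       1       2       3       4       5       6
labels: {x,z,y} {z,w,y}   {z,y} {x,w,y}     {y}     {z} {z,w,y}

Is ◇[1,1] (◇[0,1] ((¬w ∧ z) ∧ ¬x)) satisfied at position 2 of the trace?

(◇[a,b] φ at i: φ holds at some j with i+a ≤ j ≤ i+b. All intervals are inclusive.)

No

Check ◇[0,1] ((¬w ∧ z) ∧ ¬x) at each j in [3,3]:
  j=3: fails (none in [3,4])
No position in the window satisfies it → formula fails.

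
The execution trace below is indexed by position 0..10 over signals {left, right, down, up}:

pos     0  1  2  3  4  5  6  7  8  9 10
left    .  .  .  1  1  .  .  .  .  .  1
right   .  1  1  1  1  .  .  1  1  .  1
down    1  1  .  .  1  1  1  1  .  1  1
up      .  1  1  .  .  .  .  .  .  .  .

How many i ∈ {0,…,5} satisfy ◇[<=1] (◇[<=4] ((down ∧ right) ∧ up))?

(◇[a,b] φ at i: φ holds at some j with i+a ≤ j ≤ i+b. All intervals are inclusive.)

2

Evaluate at each i in [0,5]:
  i=0: ✓ (witness j=0)
  i=1: ✓ (witness j=1)
  i=2: ✗ (none in [2,3])
  i=3: ✗ (none in [3,4])
  i=4: ✗ (none in [4,5])
  i=5: ✗ (none in [5,6])
Positions where it holds: {0, 1} → 2.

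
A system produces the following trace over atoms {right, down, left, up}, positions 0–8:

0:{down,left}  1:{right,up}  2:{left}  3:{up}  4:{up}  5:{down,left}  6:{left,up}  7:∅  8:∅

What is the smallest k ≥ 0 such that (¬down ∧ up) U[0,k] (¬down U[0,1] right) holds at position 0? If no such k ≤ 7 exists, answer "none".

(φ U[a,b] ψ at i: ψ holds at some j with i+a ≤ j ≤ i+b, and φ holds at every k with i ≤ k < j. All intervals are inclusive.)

Need earliest j ≥ 0 with (¬down U[0,1] right), and (¬down ∧ up) at every k in [0,j-1].
  j=0: rhs fails.
  j=1: rhs holds but lhs fails at k=0.
  j=2: rhs fails.
  j=3: rhs fails.
  j=4: rhs fails.
  j=5: rhs fails.
  j=6: rhs fails.
  j=7: rhs fails.
No witness within the range → none.

none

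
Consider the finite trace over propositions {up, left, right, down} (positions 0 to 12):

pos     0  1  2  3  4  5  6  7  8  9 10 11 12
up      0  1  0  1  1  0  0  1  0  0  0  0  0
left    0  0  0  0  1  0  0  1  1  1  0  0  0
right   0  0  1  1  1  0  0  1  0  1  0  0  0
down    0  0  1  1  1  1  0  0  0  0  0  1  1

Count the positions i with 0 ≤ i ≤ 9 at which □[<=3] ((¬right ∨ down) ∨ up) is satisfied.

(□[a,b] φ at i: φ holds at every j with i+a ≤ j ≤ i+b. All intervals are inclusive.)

Evaluate at each i in [0,9]:
  i=0: ✓ (all of [0,3])
  i=1: ✓ (all of [1,4])
  i=2: ✓ (all of [2,5])
  i=3: ✓ (all of [3,6])
  i=4: ✓ (all of [4,7])
  i=5: ✓ (all of [5,8])
  i=6: ✗ (fails at j=9)
  i=7: ✗ (fails at j=9)
  i=8: ✗ (fails at j=9)
  i=9: ✗ (fails at j=9)
Positions where it holds: {0, 1, 2, 3, 4, 5} → 6.

6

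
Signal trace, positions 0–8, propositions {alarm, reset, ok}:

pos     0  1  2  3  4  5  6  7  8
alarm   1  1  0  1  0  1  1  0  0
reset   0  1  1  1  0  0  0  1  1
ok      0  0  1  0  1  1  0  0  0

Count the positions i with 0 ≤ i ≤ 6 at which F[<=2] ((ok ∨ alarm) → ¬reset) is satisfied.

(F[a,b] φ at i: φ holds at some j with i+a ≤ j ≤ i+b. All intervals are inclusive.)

6

Evaluate at each i in [0,6]:
  i=0: ✓ (witness j=0)
  i=1: ✗ (none in [1,3])
  i=2: ✓ (witness j=4)
  i=3: ✓ (witness j=4)
  i=4: ✓ (witness j=4)
  i=5: ✓ (witness j=5)
  i=6: ✓ (witness j=6)
Positions where it holds: {0, 2, 3, 4, 5, 6} → 6.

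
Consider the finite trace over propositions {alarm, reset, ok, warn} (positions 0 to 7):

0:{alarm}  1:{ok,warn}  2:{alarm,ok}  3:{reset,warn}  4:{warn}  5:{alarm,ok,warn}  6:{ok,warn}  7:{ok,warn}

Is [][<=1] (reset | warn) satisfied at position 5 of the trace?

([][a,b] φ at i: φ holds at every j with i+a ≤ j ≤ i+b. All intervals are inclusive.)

Check (reset | warn) at every j in [5,6]:
  j=5: true
  j=6: true
All positions satisfy it → formula holds.

Yes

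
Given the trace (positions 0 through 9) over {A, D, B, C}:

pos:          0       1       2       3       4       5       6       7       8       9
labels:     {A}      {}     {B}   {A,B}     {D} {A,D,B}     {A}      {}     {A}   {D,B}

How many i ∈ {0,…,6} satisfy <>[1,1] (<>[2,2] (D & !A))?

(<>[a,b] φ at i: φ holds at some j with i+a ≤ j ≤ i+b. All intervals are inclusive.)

2

Evaluate at each i in [0,6]:
  i=0: ✗ (none in [1,1])
  i=1: ✓ (witness j=2)
  i=2: ✗ (none in [3,3])
  i=3: ✗ (none in [4,4])
  i=4: ✗ (none in [5,5])
  i=5: ✗ (none in [6,6])
  i=6: ✓ (witness j=7)
Positions where it holds: {1, 6} → 2.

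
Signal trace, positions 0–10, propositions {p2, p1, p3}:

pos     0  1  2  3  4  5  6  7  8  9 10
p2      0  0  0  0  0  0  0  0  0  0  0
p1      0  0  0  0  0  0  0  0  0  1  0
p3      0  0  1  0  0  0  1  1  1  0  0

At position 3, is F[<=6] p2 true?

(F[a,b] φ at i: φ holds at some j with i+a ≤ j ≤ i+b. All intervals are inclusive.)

No

Check p2 at each j in [3,9]:
  j=3: false
  j=4: false
  j=5: false
  j=6: false
  j=7: false
  j=8: false
  j=9: false
No position in the window satisfies it → formula fails.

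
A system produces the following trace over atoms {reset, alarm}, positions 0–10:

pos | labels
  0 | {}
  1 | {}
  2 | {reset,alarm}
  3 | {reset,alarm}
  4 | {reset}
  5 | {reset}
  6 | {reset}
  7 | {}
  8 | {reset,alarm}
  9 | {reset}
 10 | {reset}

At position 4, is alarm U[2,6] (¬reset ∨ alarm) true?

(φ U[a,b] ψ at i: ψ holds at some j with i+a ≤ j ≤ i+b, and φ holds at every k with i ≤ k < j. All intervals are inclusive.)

Need some j in [6,10] with (¬reset ∨ alarm), and alarm at every k in [4,j-1].
  j=6: (¬reset ∨ alarm) false.
  j=7: (¬reset ∨ alarm) holds, but alarm fails at k=4 → not this j.
  j=8: (¬reset ∨ alarm) holds, but alarm fails at k=4 → not this j.
  j=9: (¬reset ∨ alarm) false.
  j=10: (¬reset ∨ alarm) false.
No j in the window works → until fails.

False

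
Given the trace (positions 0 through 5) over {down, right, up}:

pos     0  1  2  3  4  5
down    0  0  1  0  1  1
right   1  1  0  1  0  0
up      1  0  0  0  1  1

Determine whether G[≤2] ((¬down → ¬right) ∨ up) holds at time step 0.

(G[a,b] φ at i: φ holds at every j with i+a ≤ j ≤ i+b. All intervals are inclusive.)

No

Check ((¬down → ¬right) ∨ up) at every j in [0,2]:
  j=0: true
  j=1: false
  j=2: true
Fails at j=1 → formula fails.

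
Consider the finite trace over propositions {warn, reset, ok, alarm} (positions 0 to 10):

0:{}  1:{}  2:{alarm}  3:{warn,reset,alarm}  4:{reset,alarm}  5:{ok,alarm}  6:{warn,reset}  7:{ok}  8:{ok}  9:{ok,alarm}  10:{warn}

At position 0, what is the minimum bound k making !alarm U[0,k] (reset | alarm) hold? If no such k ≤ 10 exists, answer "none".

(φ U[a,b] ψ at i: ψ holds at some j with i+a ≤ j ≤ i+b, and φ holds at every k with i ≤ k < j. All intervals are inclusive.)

Need earliest j ≥ 0 with (reset | alarm), and !alarm at every k in [0,j-1].
  j=0: rhs fails.
  j=1: rhs fails.
  j=2: rhs holds; lhs holds on [0,1]. k = 2.

2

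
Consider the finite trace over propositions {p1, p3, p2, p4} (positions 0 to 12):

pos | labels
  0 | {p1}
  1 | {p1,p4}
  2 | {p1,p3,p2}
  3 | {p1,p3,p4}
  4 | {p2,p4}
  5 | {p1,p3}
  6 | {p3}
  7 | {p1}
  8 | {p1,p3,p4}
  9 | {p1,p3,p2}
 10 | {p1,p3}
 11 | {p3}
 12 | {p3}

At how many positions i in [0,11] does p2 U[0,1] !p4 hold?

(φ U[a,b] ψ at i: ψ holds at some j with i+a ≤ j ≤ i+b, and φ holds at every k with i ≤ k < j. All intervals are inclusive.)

9

Evaluate at each i in [0,11]:
  i=0: ✓ (rhs at j=0)
  i=1: ✗ (lhs fails at k=1 before rhs at j=2)
  i=2: ✓ (rhs at j=2)
  i=3: ✗ (no rhs in [3,4])
  i=4: ✓ (rhs at j=5; lhs holds on [4,4])
  i=5: ✓ (rhs at j=5)
  i=6: ✓ (rhs at j=6)
  i=7: ✓ (rhs at j=7)
  i=8: ✗ (lhs fails at k=8 before rhs at j=9)
  i=9: ✓ (rhs at j=9)
  i=10: ✓ (rhs at j=10)
  i=11: ✓ (rhs at j=11)
Positions where it holds: {0, 2, 4, 5, 6, 7, 9, 10, 11} → 9.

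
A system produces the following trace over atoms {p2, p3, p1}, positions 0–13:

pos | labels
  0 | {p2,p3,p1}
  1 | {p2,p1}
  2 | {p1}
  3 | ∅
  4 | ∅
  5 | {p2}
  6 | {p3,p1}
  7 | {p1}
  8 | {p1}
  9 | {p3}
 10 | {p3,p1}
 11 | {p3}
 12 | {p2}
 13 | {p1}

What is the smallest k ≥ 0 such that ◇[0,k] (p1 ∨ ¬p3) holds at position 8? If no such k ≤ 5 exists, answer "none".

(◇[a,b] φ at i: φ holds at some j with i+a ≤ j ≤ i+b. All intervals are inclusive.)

0

Scan j = 8,9,… for (p1 ∨ ¬p3):
  j=8: holds
First hit at j=8, so smallest k = 8-8 = 0.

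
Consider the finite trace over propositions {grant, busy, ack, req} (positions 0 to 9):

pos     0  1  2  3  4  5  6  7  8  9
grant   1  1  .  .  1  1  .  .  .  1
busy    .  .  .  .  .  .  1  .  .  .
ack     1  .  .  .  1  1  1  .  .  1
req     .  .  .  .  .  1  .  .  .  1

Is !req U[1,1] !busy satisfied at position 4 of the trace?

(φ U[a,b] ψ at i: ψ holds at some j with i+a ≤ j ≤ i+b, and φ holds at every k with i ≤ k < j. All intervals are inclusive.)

Yes

Need some j in [5,5] with !busy, and !req at every k in [4,j-1].
  j=5: !busy holds; !req holds at every k in [4,4] → satisfied.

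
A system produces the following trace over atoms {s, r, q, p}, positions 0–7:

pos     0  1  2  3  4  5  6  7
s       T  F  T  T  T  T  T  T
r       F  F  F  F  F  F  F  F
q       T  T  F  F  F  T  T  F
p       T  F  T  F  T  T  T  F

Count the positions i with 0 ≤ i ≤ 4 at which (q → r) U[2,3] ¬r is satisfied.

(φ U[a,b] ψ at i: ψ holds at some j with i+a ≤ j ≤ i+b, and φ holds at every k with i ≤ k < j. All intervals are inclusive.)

Evaluate at each i in [0,4]:
  i=0: ✗ (lhs fails at k=0 before rhs at j=2)
  i=1: ✗ (lhs fails at k=1 before rhs at j=3)
  i=2: ✓ (rhs at j=4; lhs holds on [2,3])
  i=3: ✓ (rhs at j=5; lhs holds on [3,4])
  i=4: ✗ (lhs fails at k=5 before rhs at j=6)
Positions where it holds: {2, 3} → 2.

2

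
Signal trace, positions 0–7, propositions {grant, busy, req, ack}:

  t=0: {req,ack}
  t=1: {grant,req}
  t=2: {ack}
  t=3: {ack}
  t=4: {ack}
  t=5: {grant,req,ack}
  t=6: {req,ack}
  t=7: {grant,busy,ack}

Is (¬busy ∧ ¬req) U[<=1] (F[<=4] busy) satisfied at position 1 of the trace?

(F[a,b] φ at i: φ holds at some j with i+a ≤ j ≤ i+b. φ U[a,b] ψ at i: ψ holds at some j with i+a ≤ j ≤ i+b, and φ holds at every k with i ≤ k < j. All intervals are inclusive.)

Does not hold

Need some j in [1,2] with F[<=4] busy, and (¬busy ∧ ¬req) at every k in [1,j-1].
  j=1: F[<=4] busy — fails (none in [1,5]).
  j=2: F[<=4] busy — fails (none in [2,6]).
No j in the window works → until fails.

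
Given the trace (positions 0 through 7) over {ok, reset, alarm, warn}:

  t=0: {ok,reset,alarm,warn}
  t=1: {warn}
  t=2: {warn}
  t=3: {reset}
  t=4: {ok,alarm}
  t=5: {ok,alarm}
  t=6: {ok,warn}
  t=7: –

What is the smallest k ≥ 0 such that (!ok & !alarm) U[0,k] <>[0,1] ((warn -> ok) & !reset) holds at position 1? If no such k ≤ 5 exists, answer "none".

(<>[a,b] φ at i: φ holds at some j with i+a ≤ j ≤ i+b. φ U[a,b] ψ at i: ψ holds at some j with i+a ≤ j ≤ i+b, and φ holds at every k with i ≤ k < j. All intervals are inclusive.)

Need earliest j ≥ 1 with <>[0,1] ((warn -> ok) & !reset), and (!ok & !alarm) at every k in [1,j-1].
  j=1: rhs fails.
  j=2: rhs fails.
  j=3: rhs holds; lhs holds on [1,2]. k = 2.

2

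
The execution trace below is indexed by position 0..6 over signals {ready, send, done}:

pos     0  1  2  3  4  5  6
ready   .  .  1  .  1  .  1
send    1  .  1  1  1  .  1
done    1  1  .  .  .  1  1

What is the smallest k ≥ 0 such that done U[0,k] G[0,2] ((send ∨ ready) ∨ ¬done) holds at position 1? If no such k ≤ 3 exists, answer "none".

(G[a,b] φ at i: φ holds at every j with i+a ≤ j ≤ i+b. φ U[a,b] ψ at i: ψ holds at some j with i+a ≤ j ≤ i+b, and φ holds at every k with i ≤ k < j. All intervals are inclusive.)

1

Need earliest j ≥ 1 with G[0,2] ((send ∨ ready) ∨ ¬done), and done at every k in [1,j-1].
  j=1: rhs fails.
  j=2: rhs holds; lhs holds on [1,1]. k = 1.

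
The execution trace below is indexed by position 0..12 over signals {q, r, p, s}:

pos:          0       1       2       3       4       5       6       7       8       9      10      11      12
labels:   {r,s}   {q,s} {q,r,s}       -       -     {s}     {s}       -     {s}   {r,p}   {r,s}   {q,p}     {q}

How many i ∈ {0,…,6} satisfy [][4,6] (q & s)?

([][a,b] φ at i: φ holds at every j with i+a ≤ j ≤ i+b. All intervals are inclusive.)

Evaluate at each i in [0,6]:
  i=0: ✗ (fails at j=4)
  i=1: ✗ (fails at j=5)
  i=2: ✗ (fails at j=6)
  i=3: ✗ (fails at j=7)
  i=4: ✗ (fails at j=8)
  i=5: ✗ (fails at j=9)
  i=6: ✗ (fails at j=10)
Positions where it holds: {} → 0.

0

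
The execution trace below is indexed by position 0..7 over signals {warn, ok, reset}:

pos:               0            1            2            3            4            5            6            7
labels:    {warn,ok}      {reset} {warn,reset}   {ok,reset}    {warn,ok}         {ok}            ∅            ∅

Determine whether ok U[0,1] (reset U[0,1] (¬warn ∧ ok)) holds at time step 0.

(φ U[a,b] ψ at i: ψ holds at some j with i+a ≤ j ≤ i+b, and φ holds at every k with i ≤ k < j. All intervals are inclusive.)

Need some j in [0,1] with (reset U[0,1] (¬warn ∧ ok)), and ok at every k in [0,j-1].
  j=0: (reset U[0,1] (¬warn ∧ ok)) — fails.
  j=1: (reset U[0,1] (¬warn ∧ ok)) — fails.
No j in the window works → until fails.

Does not hold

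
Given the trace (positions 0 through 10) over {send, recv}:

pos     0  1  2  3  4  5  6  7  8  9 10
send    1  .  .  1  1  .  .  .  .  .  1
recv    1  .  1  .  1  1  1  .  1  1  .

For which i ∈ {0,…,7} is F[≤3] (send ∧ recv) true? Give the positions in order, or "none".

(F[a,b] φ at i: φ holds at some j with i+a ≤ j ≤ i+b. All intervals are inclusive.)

Evaluate at each i in [0,7]:
  i=0: ✓ (witness j=0)
  i=1: ✓ (witness j=4)
  i=2: ✓ (witness j=4)
  i=3: ✓ (witness j=4)
  i=4: ✓ (witness j=4)
  i=5: ✗ (none in [5,8])
  i=6: ✗ (none in [6,9])
  i=7: ✗ (none in [7,10])

0, 1, 2, 3, 4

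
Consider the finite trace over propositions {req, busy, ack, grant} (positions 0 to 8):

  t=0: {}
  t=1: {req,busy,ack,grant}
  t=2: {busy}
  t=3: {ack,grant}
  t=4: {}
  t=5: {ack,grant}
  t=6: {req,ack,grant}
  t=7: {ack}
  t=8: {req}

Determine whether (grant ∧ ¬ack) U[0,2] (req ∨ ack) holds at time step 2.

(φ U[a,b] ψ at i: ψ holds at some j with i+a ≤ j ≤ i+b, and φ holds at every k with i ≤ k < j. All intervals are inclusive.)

No

Need some j in [2,4] with (req ∨ ack), and (grant ∧ ¬ack) at every k in [2,j-1].
  j=2: (req ∨ ack) false.
  j=3: (req ∨ ack) holds, but (grant ∧ ¬ack) fails at k=2 → not this j.
  j=4: (req ∨ ack) false.
No j in the window works → until fails.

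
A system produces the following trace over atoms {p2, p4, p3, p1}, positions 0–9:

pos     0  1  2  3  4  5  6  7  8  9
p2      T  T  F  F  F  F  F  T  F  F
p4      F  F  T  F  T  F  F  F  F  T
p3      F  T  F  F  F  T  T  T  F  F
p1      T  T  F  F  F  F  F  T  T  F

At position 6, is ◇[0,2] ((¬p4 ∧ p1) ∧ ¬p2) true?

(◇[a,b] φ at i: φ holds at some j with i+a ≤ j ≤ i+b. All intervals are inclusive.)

Check ((¬p4 ∧ p1) ∧ ¬p2) at each j in [6,8]:
  j=6: false
  j=7: false
  j=8: true
Found at j=8 → formula holds.

Holds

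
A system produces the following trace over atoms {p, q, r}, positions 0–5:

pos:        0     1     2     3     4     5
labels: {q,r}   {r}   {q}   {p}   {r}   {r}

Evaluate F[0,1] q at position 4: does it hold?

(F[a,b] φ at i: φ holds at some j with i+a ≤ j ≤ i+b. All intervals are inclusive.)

Check q at each j in [4,5]:
  j=4: false
  j=5: false
No position in the window satisfies it → formula fails.

False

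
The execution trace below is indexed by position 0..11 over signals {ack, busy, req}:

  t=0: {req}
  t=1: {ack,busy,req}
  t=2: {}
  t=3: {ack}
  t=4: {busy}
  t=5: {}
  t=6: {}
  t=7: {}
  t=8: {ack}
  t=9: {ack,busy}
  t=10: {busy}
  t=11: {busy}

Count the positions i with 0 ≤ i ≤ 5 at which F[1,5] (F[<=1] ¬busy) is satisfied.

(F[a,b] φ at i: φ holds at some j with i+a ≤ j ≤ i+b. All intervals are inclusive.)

Evaluate at each i in [0,5]:
  i=0: ✓ (witness j=1)
  i=1: ✓ (witness j=2)
  i=2: ✓ (witness j=3)
  i=3: ✓ (witness j=4)
  i=4: ✓ (witness j=5)
  i=5: ✓ (witness j=6)
Positions where it holds: {0, 1, 2, 3, 4, 5} → 6.

6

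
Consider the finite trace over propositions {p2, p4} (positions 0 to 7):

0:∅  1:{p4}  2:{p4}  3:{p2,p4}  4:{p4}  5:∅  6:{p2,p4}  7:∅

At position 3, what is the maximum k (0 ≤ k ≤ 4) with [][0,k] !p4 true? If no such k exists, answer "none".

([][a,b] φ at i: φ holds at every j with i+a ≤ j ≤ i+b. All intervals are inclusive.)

none

!p4 must hold from j=3 onward; find where it first fails.
  j=3: fails → no k works.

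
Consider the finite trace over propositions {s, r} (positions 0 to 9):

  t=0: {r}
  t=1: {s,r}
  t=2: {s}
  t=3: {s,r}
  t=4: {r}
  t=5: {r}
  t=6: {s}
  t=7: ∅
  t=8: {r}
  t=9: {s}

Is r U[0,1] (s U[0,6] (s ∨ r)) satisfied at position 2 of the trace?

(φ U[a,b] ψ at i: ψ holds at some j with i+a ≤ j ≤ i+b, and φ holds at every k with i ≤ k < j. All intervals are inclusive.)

Yes

Need some j in [2,3] with (s U[0,6] (s ∨ r)), and r at every k in [2,j-1].
  j=2: (s U[0,6] (s ∨ r)) holds; no prefix to check → satisfied.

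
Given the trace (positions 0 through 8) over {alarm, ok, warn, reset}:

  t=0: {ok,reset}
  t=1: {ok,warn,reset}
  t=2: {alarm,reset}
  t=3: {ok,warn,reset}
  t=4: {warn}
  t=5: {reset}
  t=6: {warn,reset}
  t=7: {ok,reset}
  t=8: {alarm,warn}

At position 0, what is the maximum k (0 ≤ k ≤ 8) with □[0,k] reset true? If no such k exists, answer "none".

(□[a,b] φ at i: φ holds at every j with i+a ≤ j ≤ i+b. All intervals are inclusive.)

3

reset must hold from j=0 onward; find where it first fails.
  j=0: holds
  j=1: holds
  j=2: holds
  j=3: holds
  j=4: fails
Holds on [0,3], so largest k = 3.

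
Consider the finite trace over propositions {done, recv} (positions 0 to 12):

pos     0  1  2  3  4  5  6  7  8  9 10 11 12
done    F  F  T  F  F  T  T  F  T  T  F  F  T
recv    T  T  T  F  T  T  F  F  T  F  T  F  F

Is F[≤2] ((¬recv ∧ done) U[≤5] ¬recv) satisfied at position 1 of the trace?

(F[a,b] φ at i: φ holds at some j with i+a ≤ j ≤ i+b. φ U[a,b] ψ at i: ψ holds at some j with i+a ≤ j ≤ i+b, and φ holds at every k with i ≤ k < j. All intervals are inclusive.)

Check ((¬recv ∧ done) U[≤5] ¬recv) at each j in [1,3]:
  j=1: fails
  j=2: fails
  j=3: holds
Found at j=3 → formula holds.

True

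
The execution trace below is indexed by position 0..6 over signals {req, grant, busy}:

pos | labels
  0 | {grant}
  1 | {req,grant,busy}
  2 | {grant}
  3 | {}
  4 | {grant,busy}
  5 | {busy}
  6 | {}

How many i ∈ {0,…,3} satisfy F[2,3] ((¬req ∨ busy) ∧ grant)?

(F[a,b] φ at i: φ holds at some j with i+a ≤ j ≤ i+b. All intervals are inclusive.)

Evaluate at each i in [0,3]:
  i=0: ✓ (witness j=2)
  i=1: ✓ (witness j=4)
  i=2: ✓ (witness j=4)
  i=3: ✗ (none in [5,6])
Positions where it holds: {0, 1, 2} → 3.

3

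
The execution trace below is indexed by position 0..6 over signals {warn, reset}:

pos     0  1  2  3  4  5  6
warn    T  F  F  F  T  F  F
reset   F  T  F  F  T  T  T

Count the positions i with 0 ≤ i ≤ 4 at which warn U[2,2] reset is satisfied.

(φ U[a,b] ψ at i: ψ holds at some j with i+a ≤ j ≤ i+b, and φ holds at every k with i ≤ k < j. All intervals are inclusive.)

0

Evaluate at each i in [0,4]:
  i=0: ✗ (no rhs in [2,2])
  i=1: ✗ (no rhs in [3,3])
  i=2: ✗ (lhs fails at k=2 before rhs at j=4)
  i=3: ✗ (lhs fails at k=3 before rhs at j=5)
  i=4: ✗ (lhs fails at k=5 before rhs at j=6)
Positions where it holds: {} → 0.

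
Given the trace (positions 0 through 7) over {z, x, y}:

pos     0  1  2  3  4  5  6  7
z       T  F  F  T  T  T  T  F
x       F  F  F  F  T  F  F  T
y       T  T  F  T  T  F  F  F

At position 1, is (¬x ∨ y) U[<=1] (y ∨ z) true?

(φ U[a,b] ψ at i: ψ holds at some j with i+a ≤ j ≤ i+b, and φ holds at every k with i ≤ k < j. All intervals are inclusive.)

Need some j in [1,2] with (y ∨ z), and (¬x ∨ y) at every k in [1,j-1].
  j=1: (y ∨ z) holds; no prefix to check → satisfied.

Holds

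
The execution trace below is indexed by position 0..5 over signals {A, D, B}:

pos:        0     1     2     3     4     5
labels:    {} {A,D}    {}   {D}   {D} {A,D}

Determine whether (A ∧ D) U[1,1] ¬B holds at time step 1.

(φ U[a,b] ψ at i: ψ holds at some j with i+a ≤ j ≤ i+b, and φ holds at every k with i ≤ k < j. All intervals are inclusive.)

True

Need some j in [2,2] with ¬B, and (A ∧ D) at every k in [1,j-1].
  j=2: ¬B holds; (A ∧ D) holds at every k in [1,1] → satisfied.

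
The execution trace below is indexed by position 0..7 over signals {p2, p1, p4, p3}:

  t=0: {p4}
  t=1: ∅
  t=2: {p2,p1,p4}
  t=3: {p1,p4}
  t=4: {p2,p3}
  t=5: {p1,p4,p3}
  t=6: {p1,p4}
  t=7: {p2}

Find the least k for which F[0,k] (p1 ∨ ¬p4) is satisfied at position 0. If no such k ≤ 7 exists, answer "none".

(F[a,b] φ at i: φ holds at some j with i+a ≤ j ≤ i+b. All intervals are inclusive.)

1

Scan j = 0,1,… for (p1 ∨ ¬p4):
  j=0: fails
  j=1: holds
First hit at j=1, so smallest k = 1-0 = 1.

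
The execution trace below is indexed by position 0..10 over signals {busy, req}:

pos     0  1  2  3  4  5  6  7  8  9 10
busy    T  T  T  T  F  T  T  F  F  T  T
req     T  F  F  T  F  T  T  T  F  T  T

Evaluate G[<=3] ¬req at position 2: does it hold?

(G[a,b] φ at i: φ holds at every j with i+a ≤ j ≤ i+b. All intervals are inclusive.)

No

Check ¬req at every j in [2,5]:
  j=2: true
  j=3: false
  j=4: true
  j=5: false
Fails at j=3 → formula fails.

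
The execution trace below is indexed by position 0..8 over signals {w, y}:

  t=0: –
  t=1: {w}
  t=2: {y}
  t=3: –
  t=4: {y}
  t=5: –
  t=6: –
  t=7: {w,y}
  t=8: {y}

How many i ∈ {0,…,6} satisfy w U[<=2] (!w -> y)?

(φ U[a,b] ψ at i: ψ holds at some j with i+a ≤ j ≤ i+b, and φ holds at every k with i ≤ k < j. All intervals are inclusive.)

3

Evaluate at each i in [0,6]:
  i=0: ✗ (lhs fails at k=0 before rhs at j=1)
  i=1: ✓ (rhs at j=1)
  i=2: ✓ (rhs at j=2)
  i=3: ✗ (lhs fails at k=3 before rhs at j=4)
  i=4: ✓ (rhs at j=4)
  i=5: ✗ (lhs fails at k=5 before rhs at j=7)
  i=6: ✗ (lhs fails at k=6 before rhs at j=7)
Positions where it holds: {1, 2, 4} → 3.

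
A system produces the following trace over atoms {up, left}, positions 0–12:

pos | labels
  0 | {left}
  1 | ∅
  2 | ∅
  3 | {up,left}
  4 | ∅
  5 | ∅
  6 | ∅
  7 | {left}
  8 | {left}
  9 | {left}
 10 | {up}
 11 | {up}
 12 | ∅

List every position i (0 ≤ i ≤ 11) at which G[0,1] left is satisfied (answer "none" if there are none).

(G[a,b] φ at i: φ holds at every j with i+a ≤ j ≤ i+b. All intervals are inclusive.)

Evaluate at each i in [0,11]:
  i=0: ✗ (fails at j=1)
  i=1: ✗ (fails at j=1)
  i=2: ✗ (fails at j=2)
  i=3: ✗ (fails at j=4)
  i=4: ✗ (fails at j=4)
  i=5: ✗ (fails at j=5)
  i=6: ✗ (fails at j=6)
  i=7: ✓ (all of [7,8])
  i=8: ✓ (all of [8,9])
  i=9: ✗ (fails at j=10)
  i=10: ✗ (fails at j=10)
  i=11: ✗ (fails at j=11)

7, 8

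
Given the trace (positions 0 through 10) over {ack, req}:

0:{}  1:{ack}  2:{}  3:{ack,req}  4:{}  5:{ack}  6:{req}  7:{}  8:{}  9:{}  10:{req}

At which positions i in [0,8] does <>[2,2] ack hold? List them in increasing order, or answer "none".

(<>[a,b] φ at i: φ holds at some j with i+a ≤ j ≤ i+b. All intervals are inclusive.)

Evaluate at each i in [0,8]:
  i=0: ✗ (none in [2,2])
  i=1: ✓ (witness j=3)
  i=2: ✗ (none in [4,4])
  i=3: ✓ (witness j=5)
  i=4: ✗ (none in [6,6])
  i=5: ✗ (none in [7,7])
  i=6: ✗ (none in [8,8])
  i=7: ✗ (none in [9,9])
  i=8: ✗ (none in [10,10])

1, 3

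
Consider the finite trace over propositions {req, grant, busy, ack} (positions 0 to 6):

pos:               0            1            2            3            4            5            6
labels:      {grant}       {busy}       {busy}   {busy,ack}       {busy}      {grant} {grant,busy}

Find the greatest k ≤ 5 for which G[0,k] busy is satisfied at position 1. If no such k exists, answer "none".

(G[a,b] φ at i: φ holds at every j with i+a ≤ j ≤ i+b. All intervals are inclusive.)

busy must hold from j=1 onward; find where it first fails.
  j=1: holds
  j=2: holds
  j=3: holds
  j=4: holds
  j=5: fails
Holds on [1,4], so largest k = 3.

3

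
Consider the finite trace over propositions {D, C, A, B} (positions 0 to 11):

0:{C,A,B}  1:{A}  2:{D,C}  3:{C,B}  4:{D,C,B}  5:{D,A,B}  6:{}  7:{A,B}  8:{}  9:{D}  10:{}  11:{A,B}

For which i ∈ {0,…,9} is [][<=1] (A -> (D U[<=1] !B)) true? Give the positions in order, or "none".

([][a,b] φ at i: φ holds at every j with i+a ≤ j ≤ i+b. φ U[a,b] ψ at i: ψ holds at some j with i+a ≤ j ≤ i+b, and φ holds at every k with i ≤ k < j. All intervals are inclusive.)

Evaluate at each i in [0,9]:
  i=0: ✗ (fails at j=0)
  i=1: ✓ (all of [1,2])
  i=2: ✓ (all of [2,3])
  i=3: ✓ (all of [3,4])
  i=4: ✓ (all of [4,5])
  i=5: ✓ (all of [5,6])
  i=6: ✗ (fails at j=7)
  i=7: ✗ (fails at j=7)
  i=8: ✓ (all of [8,9])
  i=9: ✓ (all of [9,10])

1, 2, 3, 4, 5, 8, 9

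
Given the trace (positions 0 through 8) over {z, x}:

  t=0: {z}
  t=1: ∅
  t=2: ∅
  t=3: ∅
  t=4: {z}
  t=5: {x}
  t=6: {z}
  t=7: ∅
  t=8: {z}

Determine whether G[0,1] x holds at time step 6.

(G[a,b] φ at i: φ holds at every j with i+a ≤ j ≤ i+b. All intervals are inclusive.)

Does not hold

Check x at every j in [6,7]:
  j=6: false
  j=7: false
Fails at j=6 → formula fails.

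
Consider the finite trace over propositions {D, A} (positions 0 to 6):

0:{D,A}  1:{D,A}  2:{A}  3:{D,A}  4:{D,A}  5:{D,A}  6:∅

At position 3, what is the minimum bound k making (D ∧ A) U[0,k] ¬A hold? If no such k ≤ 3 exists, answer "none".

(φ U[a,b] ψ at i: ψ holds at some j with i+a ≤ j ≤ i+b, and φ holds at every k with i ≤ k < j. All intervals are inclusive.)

Need earliest j ≥ 3 with ¬A, and (D ∧ A) at every k in [3,j-1].
  j=3: rhs fails.
  j=4: rhs fails.
  j=5: rhs fails.
  j=6: rhs holds; lhs holds on [3,5]. k = 3.

3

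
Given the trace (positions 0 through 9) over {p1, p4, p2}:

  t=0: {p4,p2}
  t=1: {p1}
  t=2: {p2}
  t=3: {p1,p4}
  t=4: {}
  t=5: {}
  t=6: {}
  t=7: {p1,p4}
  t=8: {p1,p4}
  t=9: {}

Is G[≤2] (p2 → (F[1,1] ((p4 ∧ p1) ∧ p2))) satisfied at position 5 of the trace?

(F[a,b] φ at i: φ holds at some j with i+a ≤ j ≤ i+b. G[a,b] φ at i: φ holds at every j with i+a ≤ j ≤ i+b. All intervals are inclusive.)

Check (p2 → (F[1,1] ((p4 ∧ p1) ∧ p2))) at every j in [5,7]:
  j=5: antecedent false → ✓
  j=6: antecedent false → ✓
  j=7: antecedent false → ✓
All positions satisfy it → formula holds.

True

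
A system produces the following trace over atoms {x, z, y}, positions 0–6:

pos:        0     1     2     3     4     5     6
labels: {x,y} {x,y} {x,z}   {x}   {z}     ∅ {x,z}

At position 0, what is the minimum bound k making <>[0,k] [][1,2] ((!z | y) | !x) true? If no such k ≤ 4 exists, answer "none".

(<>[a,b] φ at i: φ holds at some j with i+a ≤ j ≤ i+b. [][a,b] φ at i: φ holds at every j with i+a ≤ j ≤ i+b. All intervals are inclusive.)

2

Scan j = 0,1,… for [][1,2] ((!z | y) | !x):
  j=0: fails
  j=1: fails
  j=2: holds
First hit at j=2, so smallest k = 2-0 = 2.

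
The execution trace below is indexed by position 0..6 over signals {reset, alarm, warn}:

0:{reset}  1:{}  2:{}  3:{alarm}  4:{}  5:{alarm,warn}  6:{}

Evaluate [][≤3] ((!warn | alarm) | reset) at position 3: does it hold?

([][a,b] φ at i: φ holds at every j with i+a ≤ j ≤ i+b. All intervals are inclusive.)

True

Check ((!warn | alarm) | reset) at every j in [3,6]:
  j=3: true
  j=4: true
  j=5: true
  j=6: true
All positions satisfy it → formula holds.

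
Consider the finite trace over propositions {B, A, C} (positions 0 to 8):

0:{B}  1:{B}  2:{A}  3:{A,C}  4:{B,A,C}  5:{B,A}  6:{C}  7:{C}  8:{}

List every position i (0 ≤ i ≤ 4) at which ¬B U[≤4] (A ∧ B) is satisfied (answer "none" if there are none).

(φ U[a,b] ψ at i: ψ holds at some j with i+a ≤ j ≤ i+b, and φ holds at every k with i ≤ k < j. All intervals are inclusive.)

2, 3, 4

Evaluate at each i in [0,4]:
  i=0: ✗ (lhs fails at k=0 before rhs at j=4)
  i=1: ✗ (lhs fails at k=1 before rhs at j=4)
  i=2: ✓ (rhs at j=4; lhs holds on [2,3])
  i=3: ✓ (rhs at j=4; lhs holds on [3,3])
  i=4: ✓ (rhs at j=4)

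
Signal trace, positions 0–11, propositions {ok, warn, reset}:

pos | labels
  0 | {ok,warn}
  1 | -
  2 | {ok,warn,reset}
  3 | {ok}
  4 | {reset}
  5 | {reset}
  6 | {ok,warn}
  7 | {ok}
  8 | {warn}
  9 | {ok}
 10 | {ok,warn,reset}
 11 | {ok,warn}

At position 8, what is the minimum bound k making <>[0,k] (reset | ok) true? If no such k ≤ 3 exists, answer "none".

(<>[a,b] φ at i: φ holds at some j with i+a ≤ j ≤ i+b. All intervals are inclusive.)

1

Scan j = 8,9,… for (reset | ok):
  j=8: fails
  j=9: holds
First hit at j=9, so smallest k = 9-8 = 1.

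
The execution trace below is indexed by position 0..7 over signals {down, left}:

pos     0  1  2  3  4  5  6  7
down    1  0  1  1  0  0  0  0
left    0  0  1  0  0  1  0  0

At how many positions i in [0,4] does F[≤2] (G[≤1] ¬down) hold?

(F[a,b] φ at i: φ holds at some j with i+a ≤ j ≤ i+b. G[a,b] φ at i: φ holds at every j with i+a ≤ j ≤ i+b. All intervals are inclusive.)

3

Evaluate at each i in [0,4]:
  i=0: ✗ (none in [0,2])
  i=1: ✗ (none in [1,3])
  i=2: ✓ (witness j=4)
  i=3: ✓ (witness j=4)
  i=4: ✓ (witness j=4)
Positions where it holds: {2, 3, 4} → 3.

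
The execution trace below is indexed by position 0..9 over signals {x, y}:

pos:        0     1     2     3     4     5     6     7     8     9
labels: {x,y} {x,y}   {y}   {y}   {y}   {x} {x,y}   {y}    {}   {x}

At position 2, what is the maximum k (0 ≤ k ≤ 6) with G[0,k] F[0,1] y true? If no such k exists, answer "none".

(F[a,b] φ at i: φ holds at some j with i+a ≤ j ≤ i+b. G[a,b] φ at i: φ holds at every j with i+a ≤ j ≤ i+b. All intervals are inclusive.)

5

F[0,1] y must hold from j=2 onward; find where it first fails.
  j=2: holds
  j=3: holds
  j=4: holds
  j=5: holds
  j=6: holds
  j=7: holds
  j=8: fails
Holds on [2,7], so largest k = 5.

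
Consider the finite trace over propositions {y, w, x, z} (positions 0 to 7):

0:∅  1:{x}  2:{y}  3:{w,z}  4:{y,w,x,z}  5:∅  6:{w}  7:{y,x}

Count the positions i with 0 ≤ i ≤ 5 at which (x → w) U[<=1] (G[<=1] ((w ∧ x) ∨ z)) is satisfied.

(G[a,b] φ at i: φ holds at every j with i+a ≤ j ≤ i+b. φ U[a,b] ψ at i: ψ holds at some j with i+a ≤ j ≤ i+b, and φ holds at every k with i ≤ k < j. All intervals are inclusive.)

Evaluate at each i in [0,5]:
  i=0: ✗ (no rhs in [0,1])
  i=1: ✗ (no rhs in [1,2])
  i=2: ✓ (rhs at j=3; lhs holds on [2,2])
  i=3: ✓ (rhs at j=3)
  i=4: ✗ (no rhs in [4,5])
  i=5: ✗ (no rhs in [5,6])
Positions where it holds: {2, 3} → 2.

2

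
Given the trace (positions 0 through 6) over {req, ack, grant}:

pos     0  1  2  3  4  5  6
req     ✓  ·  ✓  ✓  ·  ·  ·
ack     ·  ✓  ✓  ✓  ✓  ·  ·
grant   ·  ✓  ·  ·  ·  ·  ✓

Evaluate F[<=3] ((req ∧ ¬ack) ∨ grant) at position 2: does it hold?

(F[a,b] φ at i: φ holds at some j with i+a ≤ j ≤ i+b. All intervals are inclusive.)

False

Check ((req ∧ ¬ack) ∨ grant) at each j in [2,5]:
  j=2: false
  j=3: false
  j=4: false
  j=5: false
No position in the window satisfies it → formula fails.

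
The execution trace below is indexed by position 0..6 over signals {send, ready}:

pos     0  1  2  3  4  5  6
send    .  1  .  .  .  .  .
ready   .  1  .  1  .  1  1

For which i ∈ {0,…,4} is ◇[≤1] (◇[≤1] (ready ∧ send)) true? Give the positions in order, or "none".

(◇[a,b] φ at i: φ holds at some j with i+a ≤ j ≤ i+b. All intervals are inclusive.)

Evaluate at each i in [0,4]:
  i=0: ✓ (witness j=0)
  i=1: ✓ (witness j=1)
  i=2: ✗ (none in [2,3])
  i=3: ✗ (none in [3,4])
  i=4: ✗ (none in [4,5])

0, 1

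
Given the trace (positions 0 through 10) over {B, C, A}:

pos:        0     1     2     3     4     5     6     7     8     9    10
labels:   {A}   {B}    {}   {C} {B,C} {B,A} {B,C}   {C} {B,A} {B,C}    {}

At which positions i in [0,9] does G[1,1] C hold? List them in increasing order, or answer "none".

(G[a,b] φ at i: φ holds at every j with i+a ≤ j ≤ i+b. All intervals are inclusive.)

2, 3, 5, 6, 8

Evaluate at each i in [0,9]:
  i=0: ✗ (fails at j=1)
  i=1: ✗ (fails at j=2)
  i=2: ✓ (all of [3,3])
  i=3: ✓ (all of [4,4])
  i=4: ✗ (fails at j=5)
  i=5: ✓ (all of [6,6])
  i=6: ✓ (all of [7,7])
  i=7: ✗ (fails at j=8)
  i=8: ✓ (all of [9,9])
  i=9: ✗ (fails at j=10)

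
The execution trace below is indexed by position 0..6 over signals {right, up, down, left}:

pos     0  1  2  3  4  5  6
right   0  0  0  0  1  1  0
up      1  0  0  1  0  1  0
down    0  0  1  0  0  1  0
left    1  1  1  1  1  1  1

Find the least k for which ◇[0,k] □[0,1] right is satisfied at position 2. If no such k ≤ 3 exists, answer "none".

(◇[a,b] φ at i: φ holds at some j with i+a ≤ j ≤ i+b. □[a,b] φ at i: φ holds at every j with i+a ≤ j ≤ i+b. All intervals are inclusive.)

2

Scan j = 2,3,… for □[0,1] right:
  j=2: fails
  j=3: fails
  j=4: holds
First hit at j=4, so smallest k = 4-2 = 2.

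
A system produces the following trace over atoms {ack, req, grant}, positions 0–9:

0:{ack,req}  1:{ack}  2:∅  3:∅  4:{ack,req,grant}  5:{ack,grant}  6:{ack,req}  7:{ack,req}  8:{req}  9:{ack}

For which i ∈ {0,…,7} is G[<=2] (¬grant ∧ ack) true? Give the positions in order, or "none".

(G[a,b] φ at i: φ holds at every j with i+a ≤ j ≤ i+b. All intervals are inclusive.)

none

Evaluate at each i in [0,7]:
  i=0: ✗ (fails at j=2)
  i=1: ✗ (fails at j=2)
  i=2: ✗ (fails at j=2)
  i=3: ✗ (fails at j=3)
  i=4: ✗ (fails at j=4)
  i=5: ✗ (fails at j=5)
  i=6: ✗ (fails at j=8)
  i=7: ✗ (fails at j=8)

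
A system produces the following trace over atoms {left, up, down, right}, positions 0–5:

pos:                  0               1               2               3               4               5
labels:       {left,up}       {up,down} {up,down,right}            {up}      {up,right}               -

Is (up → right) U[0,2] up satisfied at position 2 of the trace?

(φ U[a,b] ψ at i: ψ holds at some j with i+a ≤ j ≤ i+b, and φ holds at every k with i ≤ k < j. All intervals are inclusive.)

Need some j in [2,4] with up, and (up → right) at every k in [2,j-1].
  j=2: up holds; no prefix to check → satisfied.

True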